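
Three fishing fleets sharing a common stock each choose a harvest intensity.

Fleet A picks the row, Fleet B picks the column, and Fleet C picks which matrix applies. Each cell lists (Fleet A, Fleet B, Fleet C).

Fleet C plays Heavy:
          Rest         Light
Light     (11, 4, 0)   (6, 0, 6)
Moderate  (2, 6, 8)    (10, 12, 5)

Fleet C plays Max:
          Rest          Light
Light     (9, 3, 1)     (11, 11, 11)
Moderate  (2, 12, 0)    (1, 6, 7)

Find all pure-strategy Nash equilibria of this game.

Fleet A against (Rest, Heavy): payoffs 11, 2 → best response Light.
Fleet A against (Rest, Max): payoffs 9, 2 → best response Light.
Fleet A against (Light, Heavy): payoffs 6, 10 → best response Moderate.
Fleet A against (Light, Max): payoffs 11, 1 → best response Light.
Fleet B against (Light, Heavy): payoffs 4, 0 → best response Rest.
Fleet B against (Light, Max): payoffs 3, 11 → best response Light.
Fleet B against (Moderate, Heavy): payoffs 6, 12 → best response Light.
Fleet B against (Moderate, Max): payoffs 12, 6 → best response Rest.
Fleet C against (Light, Rest): payoffs 0, 1 → best response Max.
Fleet C against (Light, Light): payoffs 6, 11 → best response Max.
Fleet C against (Moderate, Rest): payoffs 8, 0 → best response Heavy.
Fleet C against (Moderate, Light): payoffs 5, 7 → best response Max.
Mutual best responses: (Light, Light, Max).

Pure NE: (Light, Light, Max)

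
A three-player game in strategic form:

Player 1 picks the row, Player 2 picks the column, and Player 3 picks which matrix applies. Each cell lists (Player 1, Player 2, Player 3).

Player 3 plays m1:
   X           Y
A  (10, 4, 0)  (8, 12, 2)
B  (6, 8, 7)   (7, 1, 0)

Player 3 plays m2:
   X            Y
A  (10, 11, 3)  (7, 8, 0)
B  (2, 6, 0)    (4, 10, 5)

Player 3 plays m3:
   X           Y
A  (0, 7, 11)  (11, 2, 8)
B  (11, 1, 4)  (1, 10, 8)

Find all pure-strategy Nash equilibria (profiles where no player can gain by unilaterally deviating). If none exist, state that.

none

(A, X, m1): Player 2 can switch to Y (4 → 12). Not NE.
(A, X, m2): Player 3 can switch to m3 (3 → 11). Not NE.
(A, X, m3): Player 1 can switch to B (0 → 11). Not NE.
(A, Y, m1): Player 3 can switch to m3 (2 → 8). Not NE.
(A, Y, m2): Player 2 can switch to X (8 → 11). Not NE.
(A, Y, m3): Player 2 can switch to X (2 → 7). Not NE.
(B, X, m1): Player 1 can switch to A (6 → 10). Not NE.
(B, X, m2): Player 1 can switch to A (2 → 10). Not NE.
(B, X, m3): Player 2 can switch to Y (1 → 10). Not NE.
(B, Y, m1): Player 1 can switch to A (7 → 8). Not NE.
(The remaining 2 profiles each have a profitable deviation by the same check.)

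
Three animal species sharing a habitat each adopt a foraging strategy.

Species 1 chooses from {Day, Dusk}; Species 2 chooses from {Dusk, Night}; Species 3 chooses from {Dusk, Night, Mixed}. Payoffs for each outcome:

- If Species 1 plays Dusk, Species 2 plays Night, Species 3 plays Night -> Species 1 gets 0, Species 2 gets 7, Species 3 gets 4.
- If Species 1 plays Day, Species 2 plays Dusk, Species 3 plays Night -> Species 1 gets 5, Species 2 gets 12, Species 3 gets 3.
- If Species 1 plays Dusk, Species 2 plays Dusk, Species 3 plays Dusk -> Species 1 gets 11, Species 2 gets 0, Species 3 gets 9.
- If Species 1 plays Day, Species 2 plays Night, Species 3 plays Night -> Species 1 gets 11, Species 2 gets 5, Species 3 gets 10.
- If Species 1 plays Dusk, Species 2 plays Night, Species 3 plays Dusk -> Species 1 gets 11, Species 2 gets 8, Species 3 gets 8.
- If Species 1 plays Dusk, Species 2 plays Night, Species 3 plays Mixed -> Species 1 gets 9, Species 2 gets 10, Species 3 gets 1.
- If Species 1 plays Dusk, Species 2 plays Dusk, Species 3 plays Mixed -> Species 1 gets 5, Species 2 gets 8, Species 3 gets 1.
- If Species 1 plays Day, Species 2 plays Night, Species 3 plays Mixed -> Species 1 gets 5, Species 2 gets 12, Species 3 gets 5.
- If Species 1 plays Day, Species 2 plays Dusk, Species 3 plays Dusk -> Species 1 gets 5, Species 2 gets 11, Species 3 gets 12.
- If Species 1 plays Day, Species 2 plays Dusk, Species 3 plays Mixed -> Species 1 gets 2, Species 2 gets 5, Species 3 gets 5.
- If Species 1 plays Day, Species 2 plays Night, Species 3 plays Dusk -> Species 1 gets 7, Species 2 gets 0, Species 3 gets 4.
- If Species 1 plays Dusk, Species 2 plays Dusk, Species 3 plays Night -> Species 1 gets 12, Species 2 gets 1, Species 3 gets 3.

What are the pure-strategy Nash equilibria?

(Dusk, Night, Dusk)

Mark each player's best response to every combination of opponents' strategies; a profile where every player is best-responding is a pure Nash equilibrium.
Species 1 against (Dusk, Dusk): payoffs 5, 11 → best response Dusk.
Species 1 against (Dusk, Night): payoffs 5, 12 → best response Dusk.
Species 1 against (Dusk, Mixed): payoffs 2, 5 → best response Dusk.
Species 1 against (Night, Dusk): payoffs 7, 11 → best response Dusk.
Species 1 against (Night, Night): payoffs 11, 0 → best response Day.
Species 1 against (Night, Mixed): payoffs 5, 9 → best response Dusk.
Species 2 against (Day, Dusk): payoffs 11, 0 → best response Dusk.
Species 2 against (Day, Night): payoffs 12, 5 → best response Dusk.
Species 2 against (Day, Mixed): payoffs 5, 12 → best response Night.
Species 2 against (Dusk, Dusk): payoffs 0, 8 → best response Night.
Species 2 against (Dusk, Night): payoffs 1, 7 → best response Night.
Species 2 against (Dusk, Mixed): payoffs 8, 10 → best response Night.
Species 3 against (Day, Dusk): payoffs 12, 3, 5 → best response Dusk.
Species 3 against (Day, Night): payoffs 4, 10, 5 → best response Night.
Species 3 against (Dusk, Dusk): payoffs 9, 3, 1 → best response Dusk.
Species 3 against (Dusk, Night): payoffs 8, 4, 1 → best response Dusk.
Mutual best responses: (Dusk, Night, Dusk).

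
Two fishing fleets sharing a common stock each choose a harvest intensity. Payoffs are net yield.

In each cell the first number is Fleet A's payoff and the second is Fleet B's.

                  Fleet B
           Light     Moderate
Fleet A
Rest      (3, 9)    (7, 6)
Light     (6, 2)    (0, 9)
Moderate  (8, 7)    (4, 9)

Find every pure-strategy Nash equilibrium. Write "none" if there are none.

(Rest, Light): Fleet A can switch to Light (3 → 6). Not NE.
(Rest, Moderate): Fleet B can switch to Light (6 → 9). Not NE.
(Light, Light): Fleet A can switch to Moderate (6 → 8). Not NE.
(Light, Moderate): Fleet A can switch to Rest (0 → 7). Not NE.
(Moderate, Light): Fleet B can switch to Moderate (7 → 9). Not NE.
(Moderate, Moderate): Fleet A can switch to Rest (4 → 7). Not NE.

There is no pure-strategy Nash equilibrium.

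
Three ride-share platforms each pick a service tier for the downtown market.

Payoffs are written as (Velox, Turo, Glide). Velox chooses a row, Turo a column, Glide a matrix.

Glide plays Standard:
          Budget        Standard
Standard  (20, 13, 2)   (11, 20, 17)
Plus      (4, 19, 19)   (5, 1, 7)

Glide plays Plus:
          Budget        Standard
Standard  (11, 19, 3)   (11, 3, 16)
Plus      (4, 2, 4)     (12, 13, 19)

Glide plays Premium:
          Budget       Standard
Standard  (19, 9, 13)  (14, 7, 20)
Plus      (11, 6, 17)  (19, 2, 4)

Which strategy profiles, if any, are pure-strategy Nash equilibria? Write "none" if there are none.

Velox against (Budget, Standard): payoffs 20, 4 → best response Standard.
Velox against (Budget, Plus): payoffs 11, 4 → best response Standard.
Velox against (Budget, Premium): payoffs 19, 11 → best response Standard.
Velox against (Standard, Standard): payoffs 11, 5 → best response Standard.
Velox against (Standard, Plus): payoffs 11, 12 → best response Plus.
Velox against (Standard, Premium): payoffs 14, 19 → best response Plus.
Turo against (Standard, Standard): payoffs 13, 20 → best response Standard.
Turo against (Standard, Plus): payoffs 19, 3 → best response Budget.
Turo against (Standard, Premium): payoffs 9, 7 → best response Budget.
Turo against (Plus, Standard): payoffs 19, 1 → best response Budget.
Turo against (Plus, Plus): payoffs 2, 13 → best response Standard.
Turo against (Plus, Premium): payoffs 6, 2 → best response Budget.
Glide against (Standard, Budget): payoffs 2, 3, 13 → best response Premium.
Glide against (Standard, Standard): payoffs 17, 16, 20 → best response Premium.
Glide against (Plus, Budget): payoffs 19, 4, 17 → best response Standard.
Glide against (Plus, Standard): payoffs 7, 19, 4 → best response Plus.
Mutual best responses: (Standard, Budget, Premium); (Plus, Standard, Plus).

Pure-strategy Nash equilibria: (Standard, Budget, Premium) and (Plus, Standard, Plus)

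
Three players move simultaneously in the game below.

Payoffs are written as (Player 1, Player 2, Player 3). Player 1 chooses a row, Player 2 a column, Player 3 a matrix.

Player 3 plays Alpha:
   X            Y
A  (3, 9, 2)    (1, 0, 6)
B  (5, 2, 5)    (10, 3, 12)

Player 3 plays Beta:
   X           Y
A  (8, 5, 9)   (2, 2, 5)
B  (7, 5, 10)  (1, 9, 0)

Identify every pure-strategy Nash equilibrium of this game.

Pure-strategy Nash equilibria: (A, X, Beta) and (B, Y, Alpha)

Player 1 against (X, Alpha): payoffs 3, 5 → best response B.
Player 1 against (X, Beta): payoffs 8, 7 → best response A.
Player 1 against (Y, Alpha): payoffs 1, 10 → best response B.
Player 1 against (Y, Beta): payoffs 2, 1 → best response A.
Player 2 against (A, Alpha): payoffs 9, 0 → best response X.
Player 2 against (A, Beta): payoffs 5, 2 → best response X.
Player 2 against (B, Alpha): payoffs 2, 3 → best response Y.
Player 2 against (B, Beta): payoffs 5, 9 → best response Y.
Player 3 against (A, X): payoffs 2, 9 → best response Beta.
Player 3 against (A, Y): payoffs 6, 5 → best response Alpha.
Player 3 against (B, X): payoffs 5, 10 → best response Beta.
Player 3 against (B, Y): payoffs 12, 0 → best response Alpha.
Mutual best responses: (A, X, Beta); (B, Y, Alpha).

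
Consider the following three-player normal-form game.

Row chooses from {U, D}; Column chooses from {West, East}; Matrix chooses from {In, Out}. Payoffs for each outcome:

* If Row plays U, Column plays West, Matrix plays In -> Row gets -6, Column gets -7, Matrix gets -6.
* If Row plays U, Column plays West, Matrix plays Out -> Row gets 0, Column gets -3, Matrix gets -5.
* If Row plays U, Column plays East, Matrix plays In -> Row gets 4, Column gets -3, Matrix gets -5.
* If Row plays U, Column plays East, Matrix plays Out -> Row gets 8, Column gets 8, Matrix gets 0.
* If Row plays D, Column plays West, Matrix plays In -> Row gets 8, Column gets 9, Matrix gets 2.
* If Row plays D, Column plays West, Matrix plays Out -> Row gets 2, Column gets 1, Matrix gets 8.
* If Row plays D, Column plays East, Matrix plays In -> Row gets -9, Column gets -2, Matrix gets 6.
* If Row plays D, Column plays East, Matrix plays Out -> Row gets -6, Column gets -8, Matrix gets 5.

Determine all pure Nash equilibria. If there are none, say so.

Mark each player's best response to every combination of opponents' strategies; a profile where every player is best-responding is a pure Nash equilibrium.
Row against (West, In): payoffs -6, 8 → best response D.
Row against (West, Out): payoffs 0, 2 → best response D.
Row against (East, In): payoffs 4, -9 → best response U.
Row against (East, Out): payoffs 8, -6 → best response U.
Column against (U, In): payoffs -7, -3 → best response East.
Column against (U, Out): payoffs -3, 8 → best response East.
Column against (D, In): payoffs 9, -2 → best response West.
Column against (D, Out): payoffs 1, -8 → best response West.
Matrix against (U, West): payoffs -6, -5 → best response Out.
Matrix against (U, East): payoffs -5, 0 → best response Out.
Matrix against (D, West): payoffs 2, 8 → best response Out.
Matrix against (D, East): payoffs 6, 5 → best response In.
Mutual best responses: (U, East, Out); (D, West, Out).

Pure-strategy Nash equilibria: (U, East, Out); (D, West, Out)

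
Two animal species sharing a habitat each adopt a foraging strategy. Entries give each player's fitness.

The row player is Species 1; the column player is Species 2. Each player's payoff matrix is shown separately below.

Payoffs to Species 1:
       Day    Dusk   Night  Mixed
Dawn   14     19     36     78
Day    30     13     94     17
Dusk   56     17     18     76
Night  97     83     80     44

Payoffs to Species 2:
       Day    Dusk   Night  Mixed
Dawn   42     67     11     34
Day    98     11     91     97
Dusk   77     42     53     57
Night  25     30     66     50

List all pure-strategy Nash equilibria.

For each player, find the best response to each opponent profile; mutual best responses are the pure NE.
Species 1 against Day: payoffs 14, 30, 56, 97 → best response Night.
Species 1 against Dusk: payoffs 19, 13, 17, 83 → best response Night.
Species 1 against Night: payoffs 36, 94, 18, 80 → best response Day.
Species 1 against Mixed: payoffs 78, 17, 76, 44 → best response Dawn.
Species 2 against Dawn: payoffs 42, 67, 11, 34 → best response Dusk.
Species 2 against Day: payoffs 98, 11, 91, 97 → best response Day.
Species 2 against Dusk: payoffs 77, 42, 53, 57 → best response Day.
Species 2 against Night: payoffs 25, 30, 66, 50 → best response Night.
No profile is a mutual best response for all players.

No pure-strategy Nash equilibrium.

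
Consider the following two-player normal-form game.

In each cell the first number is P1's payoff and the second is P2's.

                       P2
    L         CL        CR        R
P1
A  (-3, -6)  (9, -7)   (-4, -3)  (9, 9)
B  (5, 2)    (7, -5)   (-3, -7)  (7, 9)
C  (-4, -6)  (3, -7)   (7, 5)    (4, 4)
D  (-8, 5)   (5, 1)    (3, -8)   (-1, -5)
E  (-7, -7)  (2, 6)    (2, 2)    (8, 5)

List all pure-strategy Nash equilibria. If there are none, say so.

The pure Nash equilibria are (A, R) and (C, CR).

(A, L): P1 can switch to B (-3 → 5). Not NE.
(A, CL): P2 can switch to L (-7 → -6). Not NE.
(A, CR): P1 can switch to B (-4 → -3). Not NE.
(A, R): P1 gets 9, best alternative 8; P2 gets 9, best alternative -3. No profitable deviation — NE.
(B, L): P2 can switch to R (2 → 9). Not NE.
(B, CL): P1 can switch to A (7 → 9). Not NE.
(B, CR): P1 can switch to C (-3 → 7). Not NE.
(B, R): P1 can switch to A (7 → 9). Not NE.
(C, L): P1 can switch to A (-4 → -3). Not NE.
(C, CL): P1 can switch to A (3 → 9). Not NE.
(C, CR): P1 gets 7, best alternative 3; P2 gets 5, best alternative 4. No profitable deviation — NE.
(C, R): P1 can switch to A (4 → 9). Not NE.
(D, L): P1 can switch to A (-8 → -3). Not NE.
(D, CL): P1 can switch to A (5 → 9). Not NE.
(The remaining 6 profiles each have a profitable deviation by the same check.)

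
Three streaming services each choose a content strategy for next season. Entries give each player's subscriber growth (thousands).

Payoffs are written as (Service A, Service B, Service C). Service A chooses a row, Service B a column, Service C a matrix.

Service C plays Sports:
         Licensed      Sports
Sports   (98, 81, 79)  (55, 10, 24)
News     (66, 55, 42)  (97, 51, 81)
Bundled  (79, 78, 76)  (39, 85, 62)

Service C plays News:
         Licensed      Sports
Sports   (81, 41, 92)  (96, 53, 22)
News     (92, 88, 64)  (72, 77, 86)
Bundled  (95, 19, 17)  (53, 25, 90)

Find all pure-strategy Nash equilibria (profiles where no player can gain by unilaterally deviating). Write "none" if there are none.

For each player, find the best response to each opponent profile; mutual best responses are the pure NE.
Service A against (Licensed, Sports): payoffs 98, 66, 79 → best response Sports.
Service A against (Licensed, News): payoffs 81, 92, 95 → best response Bundled.
Service A against (Sports, Sports): payoffs 55, 97, 39 → best response News.
Service A against (Sports, News): payoffs 96, 72, 53 → best response Sports.
Service B against (Sports, Sports): payoffs 81, 10 → best response Licensed.
Service B against (Sports, News): payoffs 41, 53 → best response Sports.
Service B against (News, Sports): payoffs 55, 51 → best response Licensed.
Service B against (News, News): payoffs 88, 77 → best response Licensed.
Service B against (Bundled, Sports): payoffs 78, 85 → best response Sports.
Service B against (Bundled, News): payoffs 19, 25 → best response Sports.
Service C against (Sports, Licensed): payoffs 79, 92 → best response News.
Service C against (Sports, Sports): payoffs 24, 22 → best response Sports.
Service C against (News, Licensed): payoffs 42, 64 → best response News.
Service C against (News, Sports): payoffs 81, 86 → best response News.
Service C against (Bundled, Licensed): payoffs 76, 17 → best response Sports.
Service C against (Bundled, Sports): payoffs 62, 90 → best response News.
No profile is a mutual best response for all players.

This game has no pure Nash equilibrium.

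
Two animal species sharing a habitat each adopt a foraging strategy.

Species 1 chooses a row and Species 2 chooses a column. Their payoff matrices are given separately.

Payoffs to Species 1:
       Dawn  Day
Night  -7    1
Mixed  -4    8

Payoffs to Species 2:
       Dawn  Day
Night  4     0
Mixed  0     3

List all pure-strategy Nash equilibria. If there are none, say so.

The unique pure-strategy Nash equilibrium is (Mixed, Day).

Species 1 against Dawn: payoffs -7, -4 → best response Mixed.
Species 1 against Day: payoffs 1, 8 → best response Mixed.
Species 2 against Night: payoffs 4, 0 → best response Dawn.
Species 2 against Mixed: payoffs 0, 3 → best response Day.
Mutual best responses: (Mixed, Day).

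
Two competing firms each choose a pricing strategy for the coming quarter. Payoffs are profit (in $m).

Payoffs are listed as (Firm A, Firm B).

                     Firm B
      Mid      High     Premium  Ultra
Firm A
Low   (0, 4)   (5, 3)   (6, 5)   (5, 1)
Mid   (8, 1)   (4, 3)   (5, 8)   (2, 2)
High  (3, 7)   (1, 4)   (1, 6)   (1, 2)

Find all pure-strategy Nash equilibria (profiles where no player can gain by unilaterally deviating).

Pure NE: (Low, Premium)

Check each profile: it is a Nash equilibrium iff no player can strictly gain by switching unilaterally.
(Low, Mid): Firm A can switch to Mid (0 → 8). Not NE.
(Low, High): Firm B can switch to Mid (3 → 4). Not NE.
(Low, Premium): Firm A gets 6, best alternative 5; Firm B gets 5, best alternative 4. No profitable deviation — NE.
(Low, Ultra): Firm B can switch to Mid (1 → 4). Not NE.
(Mid, Mid): Firm B can switch to High (1 → 3). Not NE.
(Mid, High): Firm A can switch to Low (4 → 5). Not NE.
(Mid, Premium): Firm A can switch to Low (5 → 6). Not NE.
(Mid, Ultra): Firm A can switch to Low (2 → 5). Not NE.
(High, Mid): Firm A can switch to Mid (3 → 8). Not NE.
(The remaining 3 profiles each have a profitable deviation by the same check.)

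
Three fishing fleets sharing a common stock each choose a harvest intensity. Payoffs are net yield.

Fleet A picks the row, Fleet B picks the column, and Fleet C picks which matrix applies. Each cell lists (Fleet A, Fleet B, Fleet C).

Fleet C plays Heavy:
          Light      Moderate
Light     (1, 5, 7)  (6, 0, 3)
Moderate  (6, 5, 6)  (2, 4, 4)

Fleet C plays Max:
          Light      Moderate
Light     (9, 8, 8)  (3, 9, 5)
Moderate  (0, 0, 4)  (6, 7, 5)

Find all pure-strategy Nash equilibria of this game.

(Light, Light, Heavy): Fleet A can switch to Moderate (1 → 6). Not NE.
(Light, Light, Max): Fleet B can switch to Moderate (8 → 9). Not NE.
(Light, Moderate, Heavy): Fleet B can switch to Light (0 → 5). Not NE.
(Light, Moderate, Max): Fleet A can switch to Moderate (3 → 6). Not NE.
(Moderate, Light, Heavy): Fleet A gets 6, best alternative 1; Fleet B gets 5, best alternative 4; Fleet C gets 6, best alternative 4. No profitable deviation — NE.
(Moderate, Light, Max): Fleet A can switch to Light (0 → 9). Not NE.
(Moderate, Moderate, Heavy): Fleet A can switch to Light (2 → 6). Not NE.
(Moderate, Moderate, Max): Fleet A gets 6, best alternative 3; Fleet B gets 7, best alternative 0; Fleet C gets 5, best alternative 4. No profitable deviation — NE.

Pure-strategy Nash equilibria: (Moderate, Light, Heavy) and (Moderate, Moderate, Max)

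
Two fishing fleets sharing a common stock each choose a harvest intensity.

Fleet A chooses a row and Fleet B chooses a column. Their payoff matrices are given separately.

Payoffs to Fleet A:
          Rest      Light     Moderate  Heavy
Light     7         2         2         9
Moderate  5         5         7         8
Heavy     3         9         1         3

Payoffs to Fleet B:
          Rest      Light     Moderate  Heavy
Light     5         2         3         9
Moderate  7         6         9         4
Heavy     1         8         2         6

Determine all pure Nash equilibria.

For each player, find the best response to each opponent profile; mutual best responses are the pure NE.
Fleet A against Rest: payoffs 7, 5, 3 → best response Light.
Fleet A against Light: payoffs 2, 5, 9 → best response Heavy.
Fleet A against Moderate: payoffs 2, 7, 1 → best response Moderate.
Fleet A against Heavy: payoffs 9, 8, 3 → best response Light.
Fleet B against Light: payoffs 5, 2, 3, 9 → best response Heavy.
Fleet B against Moderate: payoffs 7, 6, 9, 4 → best response Moderate.
Fleet B against Heavy: payoffs 1, 8, 2, 6 → best response Light.
Mutual best responses: (Light, Heavy); (Moderate, Moderate); (Heavy, Light).

(Light, Heavy) and (Moderate, Moderate) and (Heavy, Light)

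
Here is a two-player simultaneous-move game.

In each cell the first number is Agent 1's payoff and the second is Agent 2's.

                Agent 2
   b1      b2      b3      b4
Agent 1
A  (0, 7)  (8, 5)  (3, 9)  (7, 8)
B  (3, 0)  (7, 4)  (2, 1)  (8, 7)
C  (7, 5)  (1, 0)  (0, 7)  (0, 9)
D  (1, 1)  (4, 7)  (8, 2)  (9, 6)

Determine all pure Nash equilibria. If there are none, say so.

Agent 1 against b1: payoffs 0, 3, 7, 1 → best response C.
Agent 1 against b2: payoffs 8, 7, 1, 4 → best response A.
Agent 1 against b3: payoffs 3, 2, 0, 8 → best response D.
Agent 1 against b4: payoffs 7, 8, 0, 9 → best response D.
Agent 2 against A: payoffs 7, 5, 9, 8 → best response b3.
Agent 2 against B: payoffs 0, 4, 1, 7 → best response b4.
Agent 2 against C: payoffs 5, 0, 7, 9 → best response b4.
Agent 2 against D: payoffs 1, 7, 2, 6 → best response b2.
No profile is a mutual best response for all players.

This game has no pure Nash equilibrium.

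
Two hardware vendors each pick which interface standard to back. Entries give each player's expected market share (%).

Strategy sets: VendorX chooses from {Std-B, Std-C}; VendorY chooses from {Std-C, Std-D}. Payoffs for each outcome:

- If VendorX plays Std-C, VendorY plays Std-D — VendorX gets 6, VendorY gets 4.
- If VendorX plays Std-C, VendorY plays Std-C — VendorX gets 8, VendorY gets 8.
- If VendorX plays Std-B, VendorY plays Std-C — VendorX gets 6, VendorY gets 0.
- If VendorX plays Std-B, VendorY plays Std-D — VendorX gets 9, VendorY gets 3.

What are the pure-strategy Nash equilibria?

For each strategy profile, look for a profitable unilateral deviation.
(Std-B, Std-C): VendorX can switch to Std-C (6 → 8). Not NE.
(Std-B, Std-D): VendorX gets 9, best alternative 6; VendorY gets 3, best alternative 0. No profitable deviation — NE.
(Std-C, Std-C): VendorX gets 8, best alternative 6; VendorY gets 8, best alternative 4. No profitable deviation — NE.
(Std-C, Std-D): VendorX can switch to Std-B (6 → 9). Not NE.

Pure-strategy Nash equilibria: (Std-B, Std-D) and (Std-C, Std-C)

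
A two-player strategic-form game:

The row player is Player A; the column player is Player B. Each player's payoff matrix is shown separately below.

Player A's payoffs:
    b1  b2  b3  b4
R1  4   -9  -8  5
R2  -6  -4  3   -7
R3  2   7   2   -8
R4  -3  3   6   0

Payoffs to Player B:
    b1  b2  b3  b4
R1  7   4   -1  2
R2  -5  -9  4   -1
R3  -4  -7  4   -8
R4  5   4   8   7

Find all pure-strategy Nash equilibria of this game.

Player A against b1: payoffs 4, -6, 2, -3 → best response R1.
Player A against b2: payoffs -9, -4, 7, 3 → best response R3.
Player A against b3: payoffs -8, 3, 2, 6 → best response R4.
Player A against b4: payoffs 5, -7, -8, 0 → best response R1.
Player B against R1: payoffs 7, 4, -1, 2 → best response b1.
Player B against R2: payoffs -5, -9, 4, -1 → best response b3.
Player B against R3: payoffs -4, -7, 4, -8 → best response b3.
Player B against R4: payoffs 5, 4, 8, 7 → best response b3.
Mutual best responses: (R1, b1); (R4, b3).

The pure Nash equilibria are (R1, b1) and (R4, b3).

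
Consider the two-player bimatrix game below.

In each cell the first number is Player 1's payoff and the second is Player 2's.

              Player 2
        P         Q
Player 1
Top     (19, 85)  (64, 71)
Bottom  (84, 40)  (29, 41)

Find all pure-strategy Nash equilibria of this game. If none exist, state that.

This game has no pure Nash equilibrium.

(Top, P): Player 1 can switch to Bottom (19 → 84). Not NE.
(Top, Q): Player 2 can switch to P (71 → 85). Not NE.
(Bottom, P): Player 2 can switch to Q (40 → 41). Not NE.
(Bottom, Q): Player 1 can switch to Top (29 → 64). Not NE.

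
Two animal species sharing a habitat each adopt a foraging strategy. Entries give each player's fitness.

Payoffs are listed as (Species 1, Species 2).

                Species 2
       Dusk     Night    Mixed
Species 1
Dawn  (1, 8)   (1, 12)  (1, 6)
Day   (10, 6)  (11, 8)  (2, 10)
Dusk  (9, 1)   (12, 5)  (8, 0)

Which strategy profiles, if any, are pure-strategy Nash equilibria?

(Dawn, Dusk): Species 1 can switch to Day (1 → 10). Not NE.
(Dawn, Night): Species 1 can switch to Day (1 → 11). Not NE.
(Dawn, Mixed): Species 1 can switch to Day (1 → 2). Not NE.
(Day, Dusk): Species 2 can switch to Night (6 → 8). Not NE.
(Day, Night): Species 1 can switch to Dusk (11 → 12). Not NE.
(Day, Mixed): Species 1 can switch to Dusk (2 → 8). Not NE.
(Dusk, Dusk): Species 1 can switch to Day (9 → 10). Not NE.
(Dusk, Night): Species 1 gets 12, best alternative 11; Species 2 gets 5, best alternative 1. No profitable deviation — NE.
(Dusk, Mixed): Species 2 can switch to Dusk (0 → 1). Not NE.

(Dusk, Night)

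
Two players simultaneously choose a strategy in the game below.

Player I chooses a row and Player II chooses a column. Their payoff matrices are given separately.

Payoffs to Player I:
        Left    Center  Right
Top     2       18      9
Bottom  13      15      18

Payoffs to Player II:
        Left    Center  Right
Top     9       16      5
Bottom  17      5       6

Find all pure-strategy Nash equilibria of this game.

Player I against Left: payoffs 2, 13 → best response Bottom.
Player I against Center: payoffs 18, 15 → best response Top.
Player I against Right: payoffs 9, 18 → best response Bottom.
Player II against Top: payoffs 9, 16, 5 → best response Center.
Player II against Bottom: payoffs 17, 5, 6 → best response Left.
Mutual best responses: (Top, Center); (Bottom, Left).

(Top, Center); (Bottom, Left)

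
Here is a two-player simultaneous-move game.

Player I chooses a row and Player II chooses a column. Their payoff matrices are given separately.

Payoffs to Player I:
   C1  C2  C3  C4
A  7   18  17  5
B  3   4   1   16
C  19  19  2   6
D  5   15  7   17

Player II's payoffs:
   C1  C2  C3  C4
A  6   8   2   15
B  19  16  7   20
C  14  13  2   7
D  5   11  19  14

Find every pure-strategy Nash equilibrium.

(A, C1): Player I can switch to C (7 → 19). Not NE.
(A, C2): Player I can switch to C (18 → 19). Not NE.
(A, C3): Player II can switch to C1 (2 → 6). Not NE.
(A, C4): Player I can switch to B (5 → 16). Not NE.
(B, C1): Player I can switch to A (3 → 7). Not NE.
(B, C2): Player I can switch to A (4 → 18). Not NE.
(C, C1): Player I gets 19, best alternative 7; Player II gets 14, best alternative 13. No profitable deviation — NE.
(The remaining 9 profiles each have a profitable deviation by the same check.)

The unique pure-strategy Nash equilibrium is (C, C1).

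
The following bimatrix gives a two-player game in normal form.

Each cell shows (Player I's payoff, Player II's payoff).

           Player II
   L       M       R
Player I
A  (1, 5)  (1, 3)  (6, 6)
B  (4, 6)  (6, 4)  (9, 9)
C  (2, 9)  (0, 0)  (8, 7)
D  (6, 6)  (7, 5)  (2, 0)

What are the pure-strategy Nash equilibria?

(A, L): Player I can switch to B (1 → 4). Not NE.
(A, M): Player I can switch to B (1 → 6). Not NE.
(A, R): Player I can switch to B (6 → 9). Not NE.
(B, L): Player I can switch to D (4 → 6). Not NE.
(B, M): Player I can switch to D (6 → 7). Not NE.
(B, R): Player I gets 9, best alternative 8; Player II gets 9, best alternative 6. No profitable deviation — NE.
(C, L): Player I can switch to B (2 → 4). Not NE.
(D, L): Player I gets 6, best alternative 4; Player II gets 6, best alternative 5. No profitable deviation — NE.
(The remaining 4 profiles each have a profitable deviation by the same check.)

The pure Nash equilibria are (B, R); (D, L).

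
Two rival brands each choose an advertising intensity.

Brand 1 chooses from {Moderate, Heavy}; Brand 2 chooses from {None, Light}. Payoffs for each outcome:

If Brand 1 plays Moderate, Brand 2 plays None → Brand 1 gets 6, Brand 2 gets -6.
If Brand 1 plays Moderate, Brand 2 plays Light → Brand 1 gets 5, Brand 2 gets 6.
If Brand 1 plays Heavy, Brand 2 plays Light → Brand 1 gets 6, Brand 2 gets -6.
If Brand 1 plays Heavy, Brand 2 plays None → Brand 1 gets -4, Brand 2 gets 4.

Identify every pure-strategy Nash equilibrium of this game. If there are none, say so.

There is no pure-strategy Nash equilibrium.

For each player, find the best response to each opponent profile; mutual best responses are the pure NE.
Brand 1 against None: payoffs 6, -4 → best response Moderate.
Brand 1 against Light: payoffs 5, 6 → best response Heavy.
Brand 2 against Moderate: payoffs -6, 6 → best response Light.
Brand 2 against Heavy: payoffs 4, -6 → best response None.
No profile is a mutual best response for all players.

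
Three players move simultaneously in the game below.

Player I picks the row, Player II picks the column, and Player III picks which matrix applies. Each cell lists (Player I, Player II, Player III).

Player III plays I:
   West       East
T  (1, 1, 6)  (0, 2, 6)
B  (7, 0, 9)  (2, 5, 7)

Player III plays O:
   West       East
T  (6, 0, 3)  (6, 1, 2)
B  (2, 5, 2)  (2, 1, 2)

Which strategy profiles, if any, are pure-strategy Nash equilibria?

(B, East, I)

Player I against (West, I): payoffs 1, 7 → best response B.
Player I against (West, O): payoffs 6, 2 → best response T.
Player I against (East, I): payoffs 0, 2 → best response B.
Player I against (East, O): payoffs 6, 2 → best response T.
Player II against (T, I): payoffs 1, 2 → best response East.
Player II against (T, O): payoffs 0, 1 → best response East.
Player II against (B, I): payoffs 0, 5 → best response East.
Player II against (B, O): payoffs 5, 1 → best response West.
Player III against (T, West): payoffs 6, 3 → best response I.
Player III against (T, East): payoffs 6, 2 → best response I.
Player III against (B, West): payoffs 9, 2 → best response I.
Player III against (B, East): payoffs 7, 2 → best response I.
Mutual best responses: (B, East, I).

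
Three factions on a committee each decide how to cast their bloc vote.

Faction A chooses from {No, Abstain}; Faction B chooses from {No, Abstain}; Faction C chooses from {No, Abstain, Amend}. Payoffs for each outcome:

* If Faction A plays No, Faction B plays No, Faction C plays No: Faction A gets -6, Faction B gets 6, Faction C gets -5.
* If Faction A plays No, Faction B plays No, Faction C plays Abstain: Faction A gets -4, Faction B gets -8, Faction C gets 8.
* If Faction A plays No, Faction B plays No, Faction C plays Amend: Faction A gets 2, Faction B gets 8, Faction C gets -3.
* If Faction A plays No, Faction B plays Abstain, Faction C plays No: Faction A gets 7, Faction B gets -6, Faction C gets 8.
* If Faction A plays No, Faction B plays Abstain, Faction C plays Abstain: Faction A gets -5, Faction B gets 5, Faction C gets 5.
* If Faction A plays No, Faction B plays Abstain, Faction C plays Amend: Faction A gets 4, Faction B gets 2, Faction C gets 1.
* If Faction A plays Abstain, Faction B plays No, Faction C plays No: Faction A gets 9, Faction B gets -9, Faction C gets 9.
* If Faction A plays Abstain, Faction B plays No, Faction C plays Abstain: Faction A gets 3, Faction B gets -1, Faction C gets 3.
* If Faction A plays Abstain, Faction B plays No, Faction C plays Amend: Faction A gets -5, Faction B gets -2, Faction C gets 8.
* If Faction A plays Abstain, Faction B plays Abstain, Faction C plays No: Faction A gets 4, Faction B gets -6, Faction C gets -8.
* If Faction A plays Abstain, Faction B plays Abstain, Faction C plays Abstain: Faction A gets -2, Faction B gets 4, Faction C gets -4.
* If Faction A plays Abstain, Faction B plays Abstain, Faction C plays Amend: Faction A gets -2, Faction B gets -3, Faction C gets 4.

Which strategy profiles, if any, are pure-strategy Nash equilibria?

No pure-strategy Nash equilibrium.

Faction A against (No, No): payoffs -6, 9 → best response Abstain.
Faction A against (No, Abstain): payoffs -4, 3 → best response Abstain.
Faction A against (No, Amend): payoffs 2, -5 → best response No.
Faction A against (Abstain, No): payoffs 7, 4 → best response No.
Faction A against (Abstain, Abstain): payoffs -5, -2 → best response Abstain.
Faction A against (Abstain, Amend): payoffs 4, -2 → best response No.
Faction B against (No, No): payoffs 6, -6 → best response No.
Faction B against (No, Abstain): payoffs -8, 5 → best response Abstain.
Faction B against (No, Amend): payoffs 8, 2 → best response No.
Faction B against (Abstain, No): payoffs -9, -6 → best response Abstain.
Faction B against (Abstain, Abstain): payoffs -1, 4 → best response Abstain.
Faction B against (Abstain, Amend): payoffs -2, -3 → best response No.
Faction C against (No, No): payoffs -5, 8, -3 → best response Abstain.
Faction C against (No, Abstain): payoffs 8, 5, 1 → best response No.
Faction C against (Abstain, No): payoffs 9, 3, 8 → best response No.
Faction C against (Abstain, Abstain): payoffs -8, -4, 4 → best response Amend.
No profile is a mutual best response for all players.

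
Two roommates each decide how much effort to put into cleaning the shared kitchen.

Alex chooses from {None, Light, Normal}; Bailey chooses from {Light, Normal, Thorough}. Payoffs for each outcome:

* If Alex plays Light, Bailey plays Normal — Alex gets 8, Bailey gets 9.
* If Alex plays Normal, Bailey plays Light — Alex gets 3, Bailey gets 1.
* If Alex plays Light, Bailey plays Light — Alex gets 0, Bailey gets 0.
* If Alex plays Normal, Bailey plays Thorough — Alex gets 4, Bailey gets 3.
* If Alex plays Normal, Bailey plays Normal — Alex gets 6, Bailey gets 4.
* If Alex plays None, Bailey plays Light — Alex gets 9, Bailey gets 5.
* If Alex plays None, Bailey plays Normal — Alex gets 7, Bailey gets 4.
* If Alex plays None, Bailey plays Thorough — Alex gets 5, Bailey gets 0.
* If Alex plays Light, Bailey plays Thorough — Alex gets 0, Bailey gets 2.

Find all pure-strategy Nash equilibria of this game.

Alex against Light: payoffs 9, 0, 3 → best response None.
Alex against Normal: payoffs 7, 8, 6 → best response Light.
Alex against Thorough: payoffs 5, 0, 4 → best response None.
Bailey against None: payoffs 5, 4, 0 → best response Light.
Bailey against Light: payoffs 0, 9, 2 → best response Normal.
Bailey against Normal: payoffs 1, 4, 3 → best response Normal.
Mutual best responses: (None, Light); (Light, Normal).

Pure-strategy Nash equilibria: (None, Light), (Light, Normal)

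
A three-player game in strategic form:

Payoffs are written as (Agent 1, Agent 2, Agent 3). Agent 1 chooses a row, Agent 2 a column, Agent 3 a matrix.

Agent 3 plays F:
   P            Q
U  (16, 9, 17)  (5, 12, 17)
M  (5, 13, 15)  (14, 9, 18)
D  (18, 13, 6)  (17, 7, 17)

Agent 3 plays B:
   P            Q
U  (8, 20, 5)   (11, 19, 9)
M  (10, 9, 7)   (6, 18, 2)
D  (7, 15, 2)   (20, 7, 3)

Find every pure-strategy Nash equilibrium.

(D, P, F)

For each player, find the best response to each opponent profile; mutual best responses are the pure NE.
Agent 1 against (P, F): payoffs 16, 5, 18 → best response D.
Agent 1 against (P, B): payoffs 8, 10, 7 → best response M.
Agent 1 against (Q, F): payoffs 5, 14, 17 → best response D.
Agent 1 against (Q, B): payoffs 11, 6, 20 → best response D.
Agent 2 against (U, F): payoffs 9, 12 → best response Q.
Agent 2 against (U, B): payoffs 20, 19 → best response P.
Agent 2 against (M, F): payoffs 13, 9 → best response P.
Agent 2 against (M, B): payoffs 9, 18 → best response Q.
Agent 2 against (D, F): payoffs 13, 7 → best response P.
Agent 2 against (D, B): payoffs 15, 7 → best response P.
Agent 3 against (U, P): payoffs 17, 5 → best response F.
Agent 3 against (U, Q): payoffs 17, 9 → best response F.
Agent 3 against (M, P): payoffs 15, 7 → best response F.
Agent 3 against (M, Q): payoffs 18, 2 → best response F.
Agent 3 against (D, P): payoffs 6, 2 → best response F.
Agent 3 against (D, Q): payoffs 17, 3 → best response F.
Mutual best responses: (D, P, F).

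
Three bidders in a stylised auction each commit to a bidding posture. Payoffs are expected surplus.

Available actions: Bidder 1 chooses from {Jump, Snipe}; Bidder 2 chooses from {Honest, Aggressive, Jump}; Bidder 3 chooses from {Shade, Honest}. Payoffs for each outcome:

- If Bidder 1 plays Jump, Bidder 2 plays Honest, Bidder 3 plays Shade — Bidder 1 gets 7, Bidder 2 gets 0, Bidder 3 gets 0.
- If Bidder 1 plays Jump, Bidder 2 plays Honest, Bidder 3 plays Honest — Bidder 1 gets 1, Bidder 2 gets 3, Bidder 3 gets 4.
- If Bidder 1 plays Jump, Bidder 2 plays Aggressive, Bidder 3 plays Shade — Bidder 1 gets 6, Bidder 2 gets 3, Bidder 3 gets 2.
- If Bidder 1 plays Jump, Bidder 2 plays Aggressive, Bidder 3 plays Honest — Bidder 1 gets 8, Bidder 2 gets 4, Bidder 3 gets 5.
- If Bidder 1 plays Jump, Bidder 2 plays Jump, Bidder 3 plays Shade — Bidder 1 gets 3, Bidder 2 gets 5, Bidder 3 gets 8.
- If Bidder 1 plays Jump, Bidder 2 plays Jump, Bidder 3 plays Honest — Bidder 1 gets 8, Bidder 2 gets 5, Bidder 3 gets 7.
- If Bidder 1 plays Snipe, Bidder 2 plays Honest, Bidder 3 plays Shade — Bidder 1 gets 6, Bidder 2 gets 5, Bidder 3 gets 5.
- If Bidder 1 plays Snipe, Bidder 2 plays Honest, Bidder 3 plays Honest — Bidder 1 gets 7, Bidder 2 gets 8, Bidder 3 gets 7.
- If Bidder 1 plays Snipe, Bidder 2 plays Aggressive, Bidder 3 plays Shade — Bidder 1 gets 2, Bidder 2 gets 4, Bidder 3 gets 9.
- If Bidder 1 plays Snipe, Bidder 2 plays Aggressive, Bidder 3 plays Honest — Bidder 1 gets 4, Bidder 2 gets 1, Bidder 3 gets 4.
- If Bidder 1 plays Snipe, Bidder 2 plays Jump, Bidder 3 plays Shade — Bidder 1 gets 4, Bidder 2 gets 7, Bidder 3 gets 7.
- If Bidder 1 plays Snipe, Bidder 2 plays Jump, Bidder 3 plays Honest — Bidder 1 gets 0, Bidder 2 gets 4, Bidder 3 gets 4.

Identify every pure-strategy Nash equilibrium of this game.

Bidder 1 against (Honest, Shade): payoffs 7, 6 → best response Jump.
Bidder 1 against (Honest, Honest): payoffs 1, 7 → best response Snipe.
Bidder 1 against (Aggressive, Shade): payoffs 6, 2 → best response Jump.
Bidder 1 against (Aggressive, Honest): payoffs 8, 4 → best response Jump.
Bidder 1 against (Jump, Shade): payoffs 3, 4 → best response Snipe.
Bidder 1 against (Jump, Honest): payoffs 8, 0 → best response Jump.
Bidder 2 against (Jump, Shade): payoffs 0, 3, 5 → best response Jump.
Bidder 2 against (Jump, Honest): payoffs 3, 4, 5 → best response Jump.
Bidder 2 against (Snipe, Shade): payoffs 5, 4, 7 → best response Jump.
Bidder 2 against (Snipe, Honest): payoffs 8, 1, 4 → best response Honest.
Bidder 3 against (Jump, Honest): payoffs 0, 4 → best response Honest.
Bidder 3 against (Jump, Aggressive): payoffs 2, 5 → best response Honest.
Bidder 3 against (Jump, Jump): payoffs 8, 7 → best response Shade.
Bidder 3 against (Snipe, Honest): payoffs 5, 7 → best response Honest.
Bidder 3 against (Snipe, Aggressive): payoffs 9, 4 → best response Shade.
Bidder 3 against (Snipe, Jump): payoffs 7, 4 → best response Shade.
Mutual best responses: (Snipe, Honest, Honest); (Snipe, Jump, Shade).

The pure Nash equilibria are (Snipe, Honest, Honest), (Snipe, Jump, Shade).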